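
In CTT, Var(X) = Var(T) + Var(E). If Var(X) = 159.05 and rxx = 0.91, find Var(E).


var_true = rxx * var_obs = 0.91 * 159.05 = 144.7355
var_error = var_obs - var_true
var_error = 159.05 - 144.7355
var_error = 14.3145

14.3145


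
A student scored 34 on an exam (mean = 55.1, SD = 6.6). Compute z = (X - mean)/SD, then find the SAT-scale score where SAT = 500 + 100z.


z = (X - mean) / SD = (34 - 55.1) / 6.6
z = -21.1 / 6.6
z = -3.197
SAT-scale = SAT = 500 + 100z
Carry z at full precision (z = -21.1 / 6.6) into the conversion:
SAT-scale = 500 + 100 * (-21.1 / 6.6) = 500 + -2110 / 6.6
SAT-scale = 500 + -319.697
SAT-scale = 180.303

180.303


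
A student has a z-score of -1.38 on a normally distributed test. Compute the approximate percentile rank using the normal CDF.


CDF(z) = 0.5 * (1 + erf(z/sqrt(2)))
erf(-0.9758) = -0.8324
CDF = 0.0838
Percentile rank = 0.0838 * 100 = 8.38

8.38


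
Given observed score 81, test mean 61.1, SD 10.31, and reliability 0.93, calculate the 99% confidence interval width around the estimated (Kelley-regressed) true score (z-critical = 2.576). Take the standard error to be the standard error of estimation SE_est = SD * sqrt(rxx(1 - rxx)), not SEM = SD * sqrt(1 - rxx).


True score estimate = 0.93*81 + 0.07*61.1 = 79.607
SE_est = SD * sqrt(rxx * (1 - rxx)) = 10.31 * sqrt(0.93 * 0.07) = 10.31 * sqrt(0.0651) = 2.630566
CI = T_est +/- z * SE_est, so width = 2 * z * SE_est = 2 * 2.576 * 2.630566
Width = 13.5527

13.5527


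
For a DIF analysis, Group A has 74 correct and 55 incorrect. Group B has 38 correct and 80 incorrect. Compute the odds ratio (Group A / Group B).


Odds_A = 74/55 = 1.3455
Odds_B = 38/80 = 0.475
OR = Odds_A / Odds_B = 1.3455 / 0.475
Exactly, OR = (74 * 80) / (55 * 38) = 5920 / 2090
OR = 2.8325

2.8325


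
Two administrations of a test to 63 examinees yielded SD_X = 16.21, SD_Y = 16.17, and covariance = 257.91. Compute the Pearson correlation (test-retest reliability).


r = cov(X,Y) / (SD_X * SD_Y)
r = 257.91 / (16.21 * 16.17)
r = 257.91 / 262.1157
r = 0.984

0.984


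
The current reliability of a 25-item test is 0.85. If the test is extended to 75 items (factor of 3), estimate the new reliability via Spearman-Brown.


r_new = (n * rxx) / (1 + (n-1) * rxx)
r_new = (3 * 0.85) / (1 + 2 * 0.85)
r_new = 2.55 / 2.7
r_new = 0.9444

0.9444


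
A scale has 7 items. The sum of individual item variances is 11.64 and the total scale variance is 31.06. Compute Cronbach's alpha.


alpha = (k/(k-1)) * (1 - sum(si^2)/s_total^2)
= (7/6) * (1 - 11.64/31.06)
alpha = 0.7294

0.7294


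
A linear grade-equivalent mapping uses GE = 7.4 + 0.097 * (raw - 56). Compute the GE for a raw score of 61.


raw - median = 61 - 56 = 5
slope * diff = 0.097 * 5 = 0.485
GE = 7.4 + 0.485
GE = 7.885

7.885


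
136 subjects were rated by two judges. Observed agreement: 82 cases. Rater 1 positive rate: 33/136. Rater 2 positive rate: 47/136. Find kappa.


P_o = 82/136 = 0.602941
P_e = (33*47 + 103*89) / 18496 = 0.579477
kappa = (P_o - P_e) / (1 - P_e)
kappa = (0.602941 - 0.579477) / (1 - 0.579477)
kappa = 0.0558

0.0558


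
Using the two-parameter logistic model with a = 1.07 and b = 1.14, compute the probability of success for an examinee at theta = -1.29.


a*(theta - b) = 1.07 * (-1.29 - 1.14) = -2.6001
exp(--2.6001) = 13.4651
P = 1 / (1 + 13.4651)
P = 0.0691

0.0691


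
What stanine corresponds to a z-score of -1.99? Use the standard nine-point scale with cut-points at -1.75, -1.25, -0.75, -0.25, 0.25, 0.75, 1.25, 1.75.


Stanine boundaries: [-1.75, -1.25, -0.75, -0.25, 0.25, 0.75, 1.25, 1.75]
z = -1.99
Check each boundary:
  z < -1.75
  z < -1.25
  z < -0.75
  z < -0.25
  z < 0.25
  z < 0.75
  z < 1.25
  z < 1.75
Highest qualifying boundary gives stanine = 1

1


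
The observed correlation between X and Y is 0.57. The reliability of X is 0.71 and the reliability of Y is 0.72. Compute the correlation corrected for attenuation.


r_corrected = rxy / sqrt(rxx * ryy)
= 0.57 / sqrt(0.71 * 0.72)
= 0.57 / sqrt(0.5112)
= 0.57 / 0.714983
r_corrected = 0.7972

0.7972


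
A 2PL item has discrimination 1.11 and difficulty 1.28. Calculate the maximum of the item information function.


For 2PL, max info at theta = b = 1.28
I_max = a^2 / 4 = 1.11^2 / 4
= 1.2321 / 4
I_max = 0.308

0.308


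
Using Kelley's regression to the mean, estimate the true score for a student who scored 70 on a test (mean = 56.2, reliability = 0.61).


T_est = rxx * X + (1 - rxx) * mean
T_est = 0.61 * 70 + 0.39 * 56.2
T_est = 42.7 + 21.918
T_est = 64.618

64.618


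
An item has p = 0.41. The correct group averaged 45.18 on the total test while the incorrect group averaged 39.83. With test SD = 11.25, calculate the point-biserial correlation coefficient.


q = 1 - p = 0.59
rpb = ((M1 - M0) / SD) * sqrt(p * q)
rpb = ((45.18 - 39.83) / 11.25) * sqrt(0.41 * 0.59)
rpb = 0.2339

0.2339


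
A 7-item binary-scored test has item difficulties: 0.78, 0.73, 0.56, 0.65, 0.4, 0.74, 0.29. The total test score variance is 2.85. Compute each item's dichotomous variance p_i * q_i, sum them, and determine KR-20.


For each item, compute p_i * q_i:
  Item 1: 0.78 * 0.22 = 0.1716
  Item 2: 0.73 * 0.27 = 0.1971
  Item 3: 0.56 * 0.44 = 0.2464
  Item 4: 0.65 * 0.35 = 0.2275
  Item 5: 0.4 * 0.6 = 0.24
  Item 6: 0.74 * 0.26 = 0.1924
  Item 7: 0.29 * 0.71 = 0.2059
Sum(p_i * q_i) = 0.1716 + 0.1971 + 0.2464 + 0.2275 + 0.24 + 0.1924 + 0.2059 = 1.4809
KR-20 = (k/(k-1)) * (1 - Sum(p_i*q_i) / Var_total)
= (7/6) * (1 - 1.4809/2.85)
= 1.1667 * 0.4804
KR-20 = 0.5605

0.5605


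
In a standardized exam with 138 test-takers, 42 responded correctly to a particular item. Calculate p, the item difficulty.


Item difficulty p = number correct / total examinees
p = 42 / 138
p = 0.3043

0.3043


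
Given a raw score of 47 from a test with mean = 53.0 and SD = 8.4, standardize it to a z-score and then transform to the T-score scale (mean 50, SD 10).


z = (X - mean) / SD = (47 - 53.0) / 8.4
z = -6.0 / 8.4
z = -0.7143
T-score = T = 50 + 10z
Carry z at full precision (z = -6.0 / 8.4) into the conversion:
T-score = 50 + 10 * (-6.0 / 8.4) = 50 + -60 / 8.4
T-score = 50 + -7.1429
T-score = 42.8571

42.8571


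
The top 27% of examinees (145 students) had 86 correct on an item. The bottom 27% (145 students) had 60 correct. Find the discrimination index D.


p_upper = 86/145 = 0.5931
p_lower = 60/145 = 0.4138
D = 0.5931 - 0.4138 = 0.1793

0.1793


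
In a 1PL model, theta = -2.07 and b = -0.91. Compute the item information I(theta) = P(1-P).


P = 1/(1+exp(-(-2.07--0.91))) = 0.2387
I = P*(1-P) = 0.2387 * 0.7613
I = 0.1817

0.1817


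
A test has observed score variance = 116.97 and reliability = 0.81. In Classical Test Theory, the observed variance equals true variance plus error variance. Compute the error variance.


var_true = rxx * var_obs = 0.81 * 116.97 = 94.7457
var_error = var_obs - var_true
var_error = 116.97 - 94.7457
var_error = 22.2243

22.2243


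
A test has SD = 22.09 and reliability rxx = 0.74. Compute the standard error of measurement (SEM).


SEM = SD * sqrt(1 - rxx)
SEM = 22.09 * sqrt(1 - 0.74)
SEM = 22.09 * sqrt(0.26) = 22.09 * 0.509902
SEM = 11.2637

11.2637


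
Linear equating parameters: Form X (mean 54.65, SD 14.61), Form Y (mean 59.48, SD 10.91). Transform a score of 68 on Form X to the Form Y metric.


slope = SD_Y / SD_X = 10.91 / 14.61 ~ 0.7467
intercept = mean_Y - slope * mean_X = 59.48 - (10.91 / 14.61) * 54.65 ~ 18.6702
Y = slope * X + intercept. To avoid rounding drift from the rounded slope/intercept, evaluate the equivalent form Y = mean_Y + SD_Y * (X - mean_X) / SD_X at full precision:
Y = 59.48 + 10.91 * (68 - 54.65) / 14.61
Y = 59.48 + 10.91 * 13.35 / 14.61
Y = 59.48 + 145.6485 / 14.61
Y = 59.48 + 9.9691
Y = 69.4491

69.4491


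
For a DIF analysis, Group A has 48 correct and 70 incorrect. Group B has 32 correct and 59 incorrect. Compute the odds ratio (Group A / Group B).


Odds_A = 48/70 = 0.6857
Odds_B = 32/59 = 0.5424
OR = Odds_A / Odds_B = 0.6857 / 0.5424
Exactly, OR = (48 * 59) / (70 * 32) = 2832 / 2240
OR = 1.2643

1.2643


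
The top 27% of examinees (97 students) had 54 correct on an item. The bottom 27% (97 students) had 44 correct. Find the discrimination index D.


p_upper = 54/97 = 0.5567
p_lower = 44/97 = 0.4536
D = 0.5567 - 0.4536 = 0.1031

0.1031


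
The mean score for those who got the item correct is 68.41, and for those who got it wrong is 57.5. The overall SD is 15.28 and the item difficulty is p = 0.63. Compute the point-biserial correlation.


q = 1 - p = 0.37
rpb = ((M1 - M0) / SD) * sqrt(p * q)
rpb = ((68.41 - 57.5) / 15.28) * sqrt(0.63 * 0.37)
rpb = 0.3447

0.3447


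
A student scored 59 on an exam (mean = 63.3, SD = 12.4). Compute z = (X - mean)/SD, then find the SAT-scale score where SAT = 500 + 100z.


z = (X - mean) / SD = (59 - 63.3) / 12.4
z = -4.3 / 12.4
z = -0.3468
SAT-scale = SAT = 500 + 100z
Carry z at full precision (z = -4.3 / 12.4) into the conversion:
SAT-scale = 500 + 100 * (-4.3 / 12.4) = 500 + -430 / 12.4
SAT-scale = 500 + -34.6774
SAT-scale = 465.3226

465.3226


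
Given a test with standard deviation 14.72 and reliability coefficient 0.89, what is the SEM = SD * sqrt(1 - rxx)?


SEM = SD * sqrt(1 - rxx)
SEM = 14.72 * sqrt(1 - 0.89)
SEM = 14.72 * sqrt(0.11) = 14.72 * 0.331662
SEM = 4.8821

4.8821


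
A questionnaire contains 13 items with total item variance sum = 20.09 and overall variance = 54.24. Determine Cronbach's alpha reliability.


alpha = (k/(k-1)) * (1 - sum(si^2)/s_total^2)
= (13/12) * (1 - 20.09/54.24)
alpha = 0.6821

0.6821


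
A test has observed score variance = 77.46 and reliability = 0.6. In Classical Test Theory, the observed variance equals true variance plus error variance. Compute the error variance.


var_true = rxx * var_obs = 0.6 * 77.46 = 46.476
var_error = var_obs - var_true
var_error = 77.46 - 46.476
var_error = 30.984

30.984


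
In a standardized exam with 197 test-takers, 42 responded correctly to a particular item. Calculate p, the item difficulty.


Item difficulty p = number correct / total examinees
p = 42 / 197
p = 0.2132

0.2132


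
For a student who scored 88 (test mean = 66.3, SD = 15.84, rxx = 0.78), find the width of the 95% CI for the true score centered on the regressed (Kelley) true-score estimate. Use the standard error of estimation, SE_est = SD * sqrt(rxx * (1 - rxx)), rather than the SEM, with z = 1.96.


True score estimate = 0.78*88 + 0.22*66.3 = 83.226
SE_est = SD * sqrt(rxx * (1 - rxx)) = 15.84 * sqrt(0.78 * 0.22) = 15.84 * sqrt(0.1716) = 6.561661
CI = T_est +/- z * SE_est, so width = 2 * z * SE_est = 2 * 1.96 * 6.561661
Width = 25.7217

25.7217


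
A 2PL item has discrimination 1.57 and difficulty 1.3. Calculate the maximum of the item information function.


For 2PL, max info at theta = b = 1.3
I_max = a^2 / 4 = 1.57^2 / 4
= 2.4649 / 4
I_max = 0.6162

0.6162


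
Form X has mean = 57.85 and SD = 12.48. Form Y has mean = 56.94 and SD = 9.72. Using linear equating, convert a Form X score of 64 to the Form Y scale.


slope = SD_Y / SD_X = 9.72 / 12.48 ~ 0.7788
intercept = mean_Y - slope * mean_X = 56.94 - (9.72 / 12.48) * 57.85 ~ 11.8837
Y = slope * X + intercept. To avoid rounding drift from the rounded slope/intercept, evaluate the equivalent form Y = mean_Y + SD_Y * (X - mean_X) / SD_X at full precision:
Y = 56.94 + 9.72 * (64 - 57.85) / 12.48
Y = 56.94 + 9.72 * 6.15 / 12.48
Y = 56.94 + 59.778 / 12.48
Y = 56.94 + 4.7899
Y = 61.7299

61.7299


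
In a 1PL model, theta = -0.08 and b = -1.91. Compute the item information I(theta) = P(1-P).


P = 1/(1+exp(-(-0.08--1.91))) = 0.8618
I = P*(1-P) = 0.8618 * 0.1382
I = 0.1191

0.1191


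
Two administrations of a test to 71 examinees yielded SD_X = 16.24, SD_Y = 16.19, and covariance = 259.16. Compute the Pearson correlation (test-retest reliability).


r = cov(X,Y) / (SD_X * SD_Y)
r = 259.16 / (16.24 * 16.19)
r = 259.16 / 262.9256
r = 0.9857

0.9857


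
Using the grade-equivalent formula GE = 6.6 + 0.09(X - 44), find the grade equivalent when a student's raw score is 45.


raw - median = 45 - 44 = 1
slope * diff = 0.09 * 1 = 0.09
GE = 6.6 + 0.09
GE = 6.69

6.69


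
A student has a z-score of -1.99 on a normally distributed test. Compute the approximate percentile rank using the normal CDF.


CDF(z) = 0.5 * (1 + erf(z/sqrt(2)))
erf(-1.4071) = -0.9534
CDF = 0.0233
Percentile rank = 0.0233 * 100 = 2.33

2.33


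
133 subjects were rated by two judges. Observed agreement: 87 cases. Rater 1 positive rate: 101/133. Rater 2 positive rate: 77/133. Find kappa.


P_o = 87/133 = 0.654135
P_e = (101*77 + 32*56) / 17689 = 0.540958
kappa = (P_o - P_e) / (1 - P_e)
kappa = (0.654135 - 0.540958) / (1 - 0.540958)
kappa = 0.2466

0.2466


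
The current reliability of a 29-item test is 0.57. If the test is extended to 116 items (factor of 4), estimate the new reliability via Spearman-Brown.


r_new = (n * rxx) / (1 + (n-1) * rxx)
r_new = (4 * 0.57) / (1 + 3 * 0.57)
r_new = 2.28 / 2.71
r_new = 0.8413

0.8413


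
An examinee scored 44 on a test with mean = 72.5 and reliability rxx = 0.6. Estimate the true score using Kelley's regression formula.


T_est = rxx * X + (1 - rxx) * mean
T_est = 0.6 * 44 + 0.4 * 72.5
T_est = 26.4 + 29.0
T_est = 55.4

55.4


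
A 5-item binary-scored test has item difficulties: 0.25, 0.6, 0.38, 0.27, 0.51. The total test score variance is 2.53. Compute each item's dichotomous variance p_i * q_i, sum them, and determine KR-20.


For each item, compute p_i * q_i:
  Item 1: 0.25 * 0.75 = 0.1875
  Item 2: 0.6 * 0.4 = 0.24
  Item 3: 0.38 * 0.62 = 0.2356
  Item 4: 0.27 * 0.73 = 0.1971
  Item 5: 0.51 * 0.49 = 0.2499
Sum(p_i * q_i) = 0.1875 + 0.24 + 0.2356 + 0.1971 + 0.2499 = 1.1101
KR-20 = (k/(k-1)) * (1 - Sum(p_i*q_i) / Var_total)
= (5/4) * (1 - 1.1101/2.53)
= 1.25 * 0.5612
KR-20 = 0.7015

0.7015


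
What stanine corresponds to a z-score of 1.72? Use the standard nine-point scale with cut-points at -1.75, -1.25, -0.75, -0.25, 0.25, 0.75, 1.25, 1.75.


Stanine boundaries: [-1.75, -1.25, -0.75, -0.25, 0.25, 0.75, 1.25, 1.75]
z = 1.72
Check each boundary:
  z >= -1.75 -> could be stanine 2
  z >= -1.25 -> could be stanine 3
  z >= -0.75 -> could be stanine 4
  z >= -0.25 -> could be stanine 5
  z >= 0.25 -> could be stanine 6
  z >= 0.75 -> could be stanine 7
  z >= 1.25 -> could be stanine 8
  z < 1.75
Highest qualifying boundary gives stanine = 8

8


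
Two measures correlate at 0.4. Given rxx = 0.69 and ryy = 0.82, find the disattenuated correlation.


r_corrected = rxy / sqrt(rxx * ryy)
= 0.4 / sqrt(0.69 * 0.82)
= 0.4 / sqrt(0.5658)
= 0.4 / 0.752197
r_corrected = 0.5318

0.5318


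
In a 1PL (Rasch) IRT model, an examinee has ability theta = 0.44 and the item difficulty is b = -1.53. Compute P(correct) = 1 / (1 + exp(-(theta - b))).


theta - b = 0.44 - -1.53 = 1.97
exp(-(theta - b)) = exp(-1.97) = 0.1395
P = 1 / (1 + 0.1395)
P = 0.8776

0.8776


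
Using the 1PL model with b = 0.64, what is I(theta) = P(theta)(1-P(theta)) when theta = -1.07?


P = 1/(1+exp(-(-1.07-0.64))) = 0.1532
I = P*(1-P) = 0.1532 * 0.8468
I = 0.1297

0.1297


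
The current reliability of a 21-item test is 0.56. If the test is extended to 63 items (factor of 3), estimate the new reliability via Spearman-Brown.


r_new = (n * rxx) / (1 + (n-1) * rxx)
r_new = (3 * 0.56) / (1 + 2 * 0.56)
r_new = 1.68 / 2.12
r_new = 0.7925

0.7925


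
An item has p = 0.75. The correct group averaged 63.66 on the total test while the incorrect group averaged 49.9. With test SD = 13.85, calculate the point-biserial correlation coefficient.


q = 1 - p = 0.25
rpb = ((M1 - M0) / SD) * sqrt(p * q)
rpb = ((63.66 - 49.9) / 13.85) * sqrt(0.75 * 0.25)
rpb = 0.4302

0.4302


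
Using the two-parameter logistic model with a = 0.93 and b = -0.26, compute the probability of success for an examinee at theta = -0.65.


a*(theta - b) = 0.93 * (-0.65 - -0.26) = -0.3627
exp(--0.3627) = 1.4372
P = 1 / (1 + 1.4372)
P = 0.4103

0.4103


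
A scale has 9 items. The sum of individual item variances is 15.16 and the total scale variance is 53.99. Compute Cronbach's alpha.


alpha = (k/(k-1)) * (1 - sum(si^2)/s_total^2)
= (9/8) * (1 - 15.16/53.99)
alpha = 0.8091

0.8091


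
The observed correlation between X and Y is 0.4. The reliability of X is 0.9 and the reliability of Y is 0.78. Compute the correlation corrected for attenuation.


r_corrected = rxy / sqrt(rxx * ryy)
= 0.4 / sqrt(0.9 * 0.78)
= 0.4 / sqrt(0.702)
= 0.4 / 0.837854
r_corrected = 0.4774

0.4774


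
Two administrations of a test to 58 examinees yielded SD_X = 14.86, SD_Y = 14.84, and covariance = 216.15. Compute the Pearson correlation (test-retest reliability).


r = cov(X,Y) / (SD_X * SD_Y)
r = 216.15 / (14.86 * 14.84)
r = 216.15 / 220.5224
r = 0.9802

0.9802


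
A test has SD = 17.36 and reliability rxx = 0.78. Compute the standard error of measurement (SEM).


SEM = SD * sqrt(1 - rxx)
SEM = 17.36 * sqrt(1 - 0.78)
SEM = 17.36 * sqrt(0.22) = 17.36 * 0.469042
SEM = 8.1426

8.1426


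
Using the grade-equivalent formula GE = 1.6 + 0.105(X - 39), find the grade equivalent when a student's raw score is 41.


raw - median = 41 - 39 = 2
slope * diff = 0.105 * 2 = 0.21
GE = 1.6 + 0.21
GE = 1.81

1.81


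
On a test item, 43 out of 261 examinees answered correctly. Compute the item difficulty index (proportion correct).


Item difficulty p = number correct / total examinees
p = 43 / 261
p = 0.1648

0.1648


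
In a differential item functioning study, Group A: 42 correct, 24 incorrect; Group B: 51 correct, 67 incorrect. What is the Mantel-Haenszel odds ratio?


Odds_A = 42/24 = 1.75
Odds_B = 51/67 = 0.7612
OR = Odds_A / Odds_B = 1.75 / 0.7612
Exactly, OR = (42 * 67) / (24 * 51) = 2814 / 1224
OR = 2.299

2.299


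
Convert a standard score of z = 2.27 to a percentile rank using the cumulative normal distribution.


CDF(z) = 0.5 * (1 + erf(z/sqrt(2)))
erf(1.6051) = 0.9768
CDF = 0.9884
Percentile rank = 0.9884 * 100 = 98.84

98.84


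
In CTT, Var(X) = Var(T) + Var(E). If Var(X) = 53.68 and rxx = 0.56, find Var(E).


var_true = rxx * var_obs = 0.56 * 53.68 = 30.0608
var_error = var_obs - var_true
var_error = 53.68 - 30.0608
var_error = 23.6192

23.6192


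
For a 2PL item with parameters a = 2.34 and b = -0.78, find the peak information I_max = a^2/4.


For 2PL, max info at theta = b = -0.78
I_max = a^2 / 4 = 2.34^2 / 4
= 5.4756 / 4
I_max = 1.3689

1.3689


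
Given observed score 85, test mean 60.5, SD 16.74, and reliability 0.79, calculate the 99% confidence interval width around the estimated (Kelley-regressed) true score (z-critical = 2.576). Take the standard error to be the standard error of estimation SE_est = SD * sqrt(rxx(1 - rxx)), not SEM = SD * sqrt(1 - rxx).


True score estimate = 0.79*85 + 0.21*60.5 = 79.855
SE_est = SD * sqrt(rxx * (1 - rxx)) = 16.74 * sqrt(0.79 * 0.21) = 16.74 * sqrt(0.1659) = 6.81834
CI = T_est +/- z * SE_est, so width = 2 * z * SE_est = 2 * 2.576 * 6.81834
Width = 35.1281

35.1281


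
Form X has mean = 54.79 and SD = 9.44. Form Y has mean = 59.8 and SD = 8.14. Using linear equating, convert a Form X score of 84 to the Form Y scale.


slope = SD_Y / SD_X = 8.14 / 9.44 ~ 0.8623
intercept = mean_Y - slope * mean_X = 59.8 - (8.14 / 9.44) * 54.79 ~ 12.5552
Y = slope * X + intercept. To avoid rounding drift from the rounded slope/intercept, evaluate the equivalent form Y = mean_Y + SD_Y * (X - mean_X) / SD_X at full precision:
Y = 59.8 + 8.14 * (84 - 54.79) / 9.44
Y = 59.8 + 8.14 * 29.21 / 9.44
Y = 59.8 + 237.7694 / 9.44
Y = 59.8 + 25.1874
Y = 84.9874

84.9874


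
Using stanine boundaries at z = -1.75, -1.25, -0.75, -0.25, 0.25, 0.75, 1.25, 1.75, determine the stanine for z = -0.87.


Stanine boundaries: [-1.75, -1.25, -0.75, -0.25, 0.25, 0.75, 1.25, 1.75]
z = -0.87
Check each boundary:
  z >= -1.75 -> could be stanine 2
  z >= -1.25 -> could be stanine 3
  z < -0.75
  z < -0.25
  z < 0.25
  z < 0.75
  z < 1.25
  z < 1.75
Highest qualifying boundary gives stanine = 3

3


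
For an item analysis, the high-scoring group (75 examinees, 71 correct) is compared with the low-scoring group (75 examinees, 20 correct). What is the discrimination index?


p_upper = 71/75 = 0.9467
p_lower = 20/75 = 0.2667
D = 0.9467 - 0.2667 = 0.68

0.68


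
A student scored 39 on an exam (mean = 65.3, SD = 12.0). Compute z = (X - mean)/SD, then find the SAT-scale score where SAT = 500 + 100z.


z = (X - mean) / SD = (39 - 65.3) / 12.0
z = -26.3 / 12.0
z = -2.1917
SAT-scale = SAT = 500 + 100z
Carry z at full precision (z = -26.3 / 12.0) into the conversion:
SAT-scale = 500 + 100 * (-26.3 / 12.0) = 500 + -2630 / 12.0
SAT-scale = 500 + -219.1667
SAT-scale = 280.8333

280.8333


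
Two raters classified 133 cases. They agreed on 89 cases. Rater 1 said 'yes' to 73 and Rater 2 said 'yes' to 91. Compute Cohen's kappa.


P_o = 89/133 = 0.669173
P_e = (73*91 + 60*42) / 17689 = 0.518006
kappa = (P_o - P_e) / (1 - P_e)
kappa = (0.669173 - 0.518006) / (1 - 0.518006)
kappa = 0.3136

0.3136


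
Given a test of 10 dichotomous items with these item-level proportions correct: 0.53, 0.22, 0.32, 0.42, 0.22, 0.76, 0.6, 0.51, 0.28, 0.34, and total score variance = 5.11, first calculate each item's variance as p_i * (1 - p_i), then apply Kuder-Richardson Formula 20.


For each item, compute p_i * q_i:
  Item 1: 0.53 * 0.47 = 0.2491
  Item 2: 0.22 * 0.78 = 0.1716
  Item 3: 0.32 * 0.68 = 0.2176
  Item 4: 0.42 * 0.58 = 0.2436
  Item 5: 0.22 * 0.78 = 0.1716
  Item 6: 0.76 * 0.24 = 0.1824
  Item 7: 0.6 * 0.4 = 0.24
  Item 8: 0.51 * 0.49 = 0.2499
  Item 9: 0.28 * 0.72 = 0.2016
  Item 10: 0.34 * 0.66 = 0.2244
Sum(p_i * q_i) = 0.2491 + 0.1716 + 0.2176 + 0.2436 + 0.1716 + 0.1824 + 0.24 + 0.2499 + 0.2016 + 0.2244 = 2.1518
KR-20 = (k/(k-1)) * (1 - Sum(p_i*q_i) / Var_total)
= (10/9) * (1 - 2.1518/5.11)
= 1.1111 * 0.5789
KR-20 = 0.6432

0.6432


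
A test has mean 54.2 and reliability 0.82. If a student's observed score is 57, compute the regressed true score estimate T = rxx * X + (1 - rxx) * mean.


T_est = rxx * X + (1 - rxx) * mean
T_est = 0.82 * 57 + 0.18 * 54.2
T_est = 46.74 + 9.756
T_est = 56.496

56.496


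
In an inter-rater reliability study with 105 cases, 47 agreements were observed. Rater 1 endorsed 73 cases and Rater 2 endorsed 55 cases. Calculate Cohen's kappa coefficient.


P_o = 47/105 = 0.447619
P_e = (73*55 + 32*50) / 11025 = 0.509297
kappa = (P_o - P_e) / (1 - P_e)
kappa = (0.447619 - 0.509297) / (1 - 0.509297)
kappa = -0.1257

-0.1257


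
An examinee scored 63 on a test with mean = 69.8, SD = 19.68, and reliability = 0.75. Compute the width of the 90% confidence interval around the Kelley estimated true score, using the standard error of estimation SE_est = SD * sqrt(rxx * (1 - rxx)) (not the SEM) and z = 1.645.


True score estimate = 0.75*63 + 0.25*69.8 = 64.7
SE_est = SD * sqrt(rxx * (1 - rxx)) = 19.68 * sqrt(0.75 * 0.25) = 19.68 * sqrt(0.1875) = 8.52169
CI = T_est +/- z * SE_est, so width = 2 * z * SE_est = 2 * 1.645 * 8.52169
Width = 28.0364

28.0364


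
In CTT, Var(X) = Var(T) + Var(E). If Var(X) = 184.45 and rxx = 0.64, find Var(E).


var_true = rxx * var_obs = 0.64 * 184.45 = 118.048
var_error = var_obs - var_true
var_error = 184.45 - 118.048
var_error = 66.402

66.402


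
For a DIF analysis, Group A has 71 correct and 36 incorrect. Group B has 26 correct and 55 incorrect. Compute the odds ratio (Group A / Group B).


Odds_A = 71/36 = 1.9722
Odds_B = 26/55 = 0.4727
OR = Odds_A / Odds_B = 1.9722 / 0.4727
Exactly, OR = (71 * 55) / (36 * 26) = 3905 / 936
OR = 4.172

4.172


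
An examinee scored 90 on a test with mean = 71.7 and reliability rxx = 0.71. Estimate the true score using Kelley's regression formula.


T_est = rxx * X + (1 - rxx) * mean
T_est = 0.71 * 90 + 0.29 * 71.7
T_est = 63.9 + 20.793
T_est = 84.693

84.693


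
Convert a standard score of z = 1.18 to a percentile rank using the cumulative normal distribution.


CDF(z) = 0.5 * (1 + erf(z/sqrt(2)))
erf(0.8344) = 0.762
CDF = 0.881
Percentile rank = 0.881 * 100 = 88.1

88.1


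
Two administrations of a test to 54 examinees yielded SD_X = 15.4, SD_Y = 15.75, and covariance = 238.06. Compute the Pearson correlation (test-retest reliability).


r = cov(X,Y) / (SD_X * SD_Y)
r = 238.06 / (15.4 * 15.75)
r = 238.06 / 242.55
r = 0.9815

0.9815


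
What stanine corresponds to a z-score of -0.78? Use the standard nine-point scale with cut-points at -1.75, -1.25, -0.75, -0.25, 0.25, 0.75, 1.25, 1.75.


Stanine boundaries: [-1.75, -1.25, -0.75, -0.25, 0.25, 0.75, 1.25, 1.75]
z = -0.78
Check each boundary:
  z >= -1.75 -> could be stanine 2
  z >= -1.25 -> could be stanine 3
  z < -0.75
  z < -0.25
  z < 0.25
  z < 0.75
  z < 1.25
  z < 1.75
Highest qualifying boundary gives stanine = 3

3


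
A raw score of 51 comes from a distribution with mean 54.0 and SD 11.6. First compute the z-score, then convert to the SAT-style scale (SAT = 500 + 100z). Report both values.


z = (X - mean) / SD = (51 - 54.0) / 11.6
z = -3.0 / 11.6
z = -0.2586
SAT-scale = SAT = 500 + 100z
Carry z at full precision (z = -3.0 / 11.6) into the conversion:
SAT-scale = 500 + 100 * (-3.0 / 11.6) = 500 + -300 / 11.6
SAT-scale = 500 + -25.8621
SAT-scale = 474.1379

474.1379


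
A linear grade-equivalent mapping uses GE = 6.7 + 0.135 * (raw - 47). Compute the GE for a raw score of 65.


raw - median = 65 - 47 = 18
slope * diff = 0.135 * 18 = 2.43
GE = 6.7 + 2.43
GE = 9.13

9.13


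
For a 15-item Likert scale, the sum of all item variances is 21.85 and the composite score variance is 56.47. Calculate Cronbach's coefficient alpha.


alpha = (k/(k-1)) * (1 - sum(si^2)/s_total^2)
= (15/14) * (1 - 21.85/56.47)
alpha = 0.6569

0.6569


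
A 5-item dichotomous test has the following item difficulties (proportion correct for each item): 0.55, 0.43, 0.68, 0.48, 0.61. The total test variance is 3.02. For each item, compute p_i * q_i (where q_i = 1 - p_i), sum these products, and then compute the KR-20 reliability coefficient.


For each item, compute p_i * q_i:
  Item 1: 0.55 * 0.45 = 0.2475
  Item 2: 0.43 * 0.57 = 0.2451
  Item 3: 0.68 * 0.32 = 0.2176
  Item 4: 0.48 * 0.52 = 0.2496
  Item 5: 0.61 * 0.39 = 0.2379
Sum(p_i * q_i) = 0.2475 + 0.2451 + 0.2176 + 0.2496 + 0.2379 = 1.1977
KR-20 = (k/(k-1)) * (1 - Sum(p_i*q_i) / Var_total)
= (5/4) * (1 - 1.1977/3.02)
= 1.25 * 0.6034
KR-20 = 0.7543

0.7543


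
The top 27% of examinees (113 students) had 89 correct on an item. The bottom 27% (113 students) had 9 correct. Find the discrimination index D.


p_upper = 89/113 = 0.7876
p_lower = 9/113 = 0.0796
D = 0.7876 - 0.0796 = 0.708

0.708


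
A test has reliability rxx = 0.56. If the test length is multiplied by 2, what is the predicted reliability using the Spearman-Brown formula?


r_new = (n * rxx) / (1 + (n-1) * rxx)
r_new = (2 * 0.56) / (1 + 1 * 0.56)
r_new = 1.12 / 1.56
r_new = 0.7179

0.7179


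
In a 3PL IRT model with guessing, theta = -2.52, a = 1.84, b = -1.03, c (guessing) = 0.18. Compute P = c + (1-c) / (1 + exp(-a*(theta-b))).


logit = 1.84*(-2.52 - -1.03) = -2.7416
P* = 1/(1 + exp(--2.7416)) = 0.0606
P = 0.18 + (1 - 0.18) * 0.0606
P = 0.2297

0.2297


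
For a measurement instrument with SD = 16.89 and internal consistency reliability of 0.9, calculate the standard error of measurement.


SEM = SD * sqrt(1 - rxx)
SEM = 16.89 * sqrt(1 - 0.9)
SEM = 16.89 * sqrt(0.1) = 16.89 * 0.316228
SEM = 5.3411

5.3411


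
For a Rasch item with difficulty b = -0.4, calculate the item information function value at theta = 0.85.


P = 1/(1+exp(-(0.85--0.4))) = 0.7773
I = P*(1-P) = 0.7773 * 0.2227
I = 0.1731

0.1731


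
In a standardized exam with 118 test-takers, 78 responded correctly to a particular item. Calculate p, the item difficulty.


Item difficulty p = number correct / total examinees
p = 78 / 118
p = 0.661

0.661


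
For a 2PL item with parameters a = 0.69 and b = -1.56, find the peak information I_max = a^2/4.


For 2PL, max info at theta = b = -1.56
I_max = a^2 / 4 = 0.69^2 / 4
= 0.4761 / 4
I_max = 0.119

0.119


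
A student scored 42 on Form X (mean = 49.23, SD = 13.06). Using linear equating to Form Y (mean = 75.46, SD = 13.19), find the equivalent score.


slope = SD_Y / SD_X = 13.19 / 13.06 ~ 1.01
intercept = mean_Y - slope * mean_X = 75.46 - (13.19 / 13.06) * 49.23 ~ 25.74
Y = slope * X + intercept. To avoid rounding drift from the rounded slope/intercept, evaluate the equivalent form Y = mean_Y + SD_Y * (X - mean_X) / SD_X at full precision:
Y = 75.46 + 13.19 * (42 - 49.23) / 13.06
Y = 75.46 - 13.19 * 7.23 / 13.06
Y = 75.46 - 95.3637 / 13.06
Y = 75.46 - 7.302
Y = 68.158

68.158


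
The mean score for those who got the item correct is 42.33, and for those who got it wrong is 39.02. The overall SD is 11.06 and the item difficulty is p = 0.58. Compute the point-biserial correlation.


q = 1 - p = 0.42
rpb = ((M1 - M0) / SD) * sqrt(p * q)
rpb = ((42.33 - 39.02) / 11.06) * sqrt(0.58 * 0.42)
rpb = 0.1477

0.1477


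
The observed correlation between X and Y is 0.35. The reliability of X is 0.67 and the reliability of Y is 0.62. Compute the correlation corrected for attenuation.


r_corrected = rxy / sqrt(rxx * ryy)
= 0.35 / sqrt(0.67 * 0.62)
= 0.35 / sqrt(0.4154)
= 0.35 / 0.644515
r_corrected = 0.543

0.543


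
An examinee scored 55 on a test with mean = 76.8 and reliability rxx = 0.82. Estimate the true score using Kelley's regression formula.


T_est = rxx * X + (1 - rxx) * mean
T_est = 0.82 * 55 + 0.18 * 76.8
T_est = 45.1 + 13.824
T_est = 58.924

58.924


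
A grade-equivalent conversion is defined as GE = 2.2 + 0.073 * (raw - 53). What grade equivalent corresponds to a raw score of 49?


raw - median = 49 - 53 = -4
slope * diff = 0.073 * -4 = -0.292
GE = 2.2 + -0.292
GE = 1.908

1.908


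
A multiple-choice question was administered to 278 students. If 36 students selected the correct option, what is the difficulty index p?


Item difficulty p = number correct / total examinees
p = 36 / 278
p = 0.1295

0.1295


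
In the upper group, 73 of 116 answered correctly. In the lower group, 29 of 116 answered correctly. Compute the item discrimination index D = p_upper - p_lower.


p_upper = 73/116 = 0.6293
p_lower = 29/116 = 0.25
D = 0.6293 - 0.25 = 0.3793

0.3793


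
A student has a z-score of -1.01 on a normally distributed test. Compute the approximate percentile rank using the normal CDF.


CDF(z) = 0.5 * (1 + erf(z/sqrt(2)))
erf(-0.7142) = -0.6875
CDF = 0.1562
Percentile rank = 0.1562 * 100 = 15.62

15.62


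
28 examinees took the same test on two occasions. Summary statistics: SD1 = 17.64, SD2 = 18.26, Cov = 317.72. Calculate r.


r = cov(X,Y) / (SD_X * SD_Y)
r = 317.72 / (17.64 * 18.26)
r = 317.72 / 322.1064
r = 0.9864

0.9864


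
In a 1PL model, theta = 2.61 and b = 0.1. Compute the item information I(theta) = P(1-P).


P = 1/(1+exp(-(2.61-0.1))) = 0.9248
I = P*(1-P) = 0.9248 * 0.0752
I = 0.0695

0.0695


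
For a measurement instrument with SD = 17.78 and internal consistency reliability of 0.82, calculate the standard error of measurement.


SEM = SD * sqrt(1 - rxx)
SEM = 17.78 * sqrt(1 - 0.82)
SEM = 17.78 * sqrt(0.18) = 17.78 * 0.424264
SEM = 7.5434

7.5434


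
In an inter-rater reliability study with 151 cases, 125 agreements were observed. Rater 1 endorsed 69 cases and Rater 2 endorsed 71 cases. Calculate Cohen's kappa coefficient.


P_o = 125/151 = 0.827815
P_e = (69*71 + 82*80) / 22801 = 0.502566
kappa = (P_o - P_e) / (1 - P_e)
kappa = (0.827815 - 0.502566) / (1 - 0.502566)
kappa = 0.6539

0.6539


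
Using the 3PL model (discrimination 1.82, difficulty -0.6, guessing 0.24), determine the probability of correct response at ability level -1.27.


logit = 1.82*(-1.27 - -0.6) = -1.2194
P* = 1/(1 + exp(--1.2194)) = 0.228
P = 0.24 + (1 - 0.24) * 0.228
P = 0.4133

0.4133


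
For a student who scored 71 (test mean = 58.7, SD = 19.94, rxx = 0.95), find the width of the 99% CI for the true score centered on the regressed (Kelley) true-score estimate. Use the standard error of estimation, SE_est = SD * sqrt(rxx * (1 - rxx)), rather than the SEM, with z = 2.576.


True score estimate = 0.95*71 + 0.05*58.7 = 70.385
SE_est = SD * sqrt(rxx * (1 - rxx)) = 19.94 * sqrt(0.95 * 0.05) = 19.94 * sqrt(0.0475) = 4.345822
CI = T_est +/- z * SE_est, so width = 2 * z * SE_est = 2 * 2.576 * 4.345822
Width = 22.3897

22.3897


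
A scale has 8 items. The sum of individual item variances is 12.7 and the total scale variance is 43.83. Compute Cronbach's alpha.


alpha = (k/(k-1)) * (1 - sum(si^2)/s_total^2)
= (8/7) * (1 - 12.7/43.83)
alpha = 0.8117

0.8117


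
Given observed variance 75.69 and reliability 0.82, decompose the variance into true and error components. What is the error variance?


var_true = rxx * var_obs = 0.82 * 75.69 = 62.0658
var_error = var_obs - var_true
var_error = 75.69 - 62.0658
var_error = 13.6242

13.6242


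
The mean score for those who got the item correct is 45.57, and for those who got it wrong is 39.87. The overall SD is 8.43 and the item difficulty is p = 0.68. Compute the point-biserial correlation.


q = 1 - p = 0.32
rpb = ((M1 - M0) / SD) * sqrt(p * q)
rpb = ((45.57 - 39.87) / 8.43) * sqrt(0.68 * 0.32)
rpb = 0.3154

0.3154


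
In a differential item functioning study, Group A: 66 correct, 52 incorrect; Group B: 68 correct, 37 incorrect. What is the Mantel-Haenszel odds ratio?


Odds_A = 66/52 = 1.2692
Odds_B = 68/37 = 1.8378
OR = Odds_A / Odds_B = 1.2692 / 1.8378
Exactly, OR = (66 * 37) / (52 * 68) = 2442 / 3536
OR = 0.6906

0.6906


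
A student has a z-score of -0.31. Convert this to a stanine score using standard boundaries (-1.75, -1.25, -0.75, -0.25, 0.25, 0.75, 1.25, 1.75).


Stanine boundaries: [-1.75, -1.25, -0.75, -0.25, 0.25, 0.75, 1.25, 1.75]
z = -0.31
Check each boundary:
  z >= -1.75 -> could be stanine 2
  z >= -1.25 -> could be stanine 3
  z >= -0.75 -> could be stanine 4
  z < -0.25
  z < 0.25
  z < 0.75
  z < 1.25
  z < 1.75
Highest qualifying boundary gives stanine = 4

4


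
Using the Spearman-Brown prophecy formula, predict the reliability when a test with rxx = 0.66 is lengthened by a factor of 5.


r_new = (n * rxx) / (1 + (n-1) * rxx)
r_new = (5 * 0.66) / (1 + 4 * 0.66)
r_new = 3.3 / 3.64
r_new = 0.9066

0.9066


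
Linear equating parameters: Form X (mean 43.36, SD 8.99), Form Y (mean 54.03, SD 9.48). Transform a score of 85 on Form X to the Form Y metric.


slope = SD_Y / SD_X = 9.48 / 8.99 ~ 1.0545
intercept = mean_Y - slope * mean_X = 54.03 - (9.48 / 8.99) * 43.36 ~ 8.3067
Y = slope * X + intercept. To avoid rounding drift from the rounded slope/intercept, evaluate the equivalent form Y = mean_Y + SD_Y * (X - mean_X) / SD_X at full precision:
Y = 54.03 + 9.48 * (85 - 43.36) / 8.99
Y = 54.03 + 9.48 * 41.64 / 8.99
Y = 54.03 + 394.7472 / 8.99
Y = 54.03 + 43.9096
Y = 97.9396

97.9396


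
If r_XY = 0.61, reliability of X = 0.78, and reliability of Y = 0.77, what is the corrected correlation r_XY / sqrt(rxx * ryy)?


r_corrected = rxy / sqrt(rxx * ryy)
= 0.61 / sqrt(0.78 * 0.77)
= 0.61 / sqrt(0.6006)
= 0.61 / 0.774984
r_corrected = 0.7871

0.7871


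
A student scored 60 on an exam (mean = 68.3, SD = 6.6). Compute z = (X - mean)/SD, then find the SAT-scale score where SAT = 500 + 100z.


z = (X - mean) / SD = (60 - 68.3) / 6.6
z = -8.3 / 6.6
z = -1.2576
SAT-scale = SAT = 500 + 100z
Carry z at full precision (z = -8.3 / 6.6) into the conversion:
SAT-scale = 500 + 100 * (-8.3 / 6.6) = 500 + -830 / 6.6
SAT-scale = 500 + -125.7576
SAT-scale = 374.2424

374.2424


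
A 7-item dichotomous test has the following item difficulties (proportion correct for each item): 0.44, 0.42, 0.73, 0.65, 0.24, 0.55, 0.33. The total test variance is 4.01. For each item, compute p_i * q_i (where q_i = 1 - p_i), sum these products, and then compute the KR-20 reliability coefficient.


For each item, compute p_i * q_i:
  Item 1: 0.44 * 0.56 = 0.2464
  Item 2: 0.42 * 0.58 = 0.2436
  Item 3: 0.73 * 0.27 = 0.1971
  Item 4: 0.65 * 0.35 = 0.2275
  Item 5: 0.24 * 0.76 = 0.1824
  Item 6: 0.55 * 0.45 = 0.2475
  Item 7: 0.33 * 0.67 = 0.2211
Sum(p_i * q_i) = 0.2464 + 0.2436 + 0.1971 + 0.2275 + 0.1824 + 0.2475 + 0.2211 = 1.5656
KR-20 = (k/(k-1)) * (1 - Sum(p_i*q_i) / Var_total)
= (7/6) * (1 - 1.5656/4.01)
= 1.1667 * 0.6096
KR-20 = 0.7112

0.7112


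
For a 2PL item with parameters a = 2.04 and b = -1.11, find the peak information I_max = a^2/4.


For 2PL, max info at theta = b = -1.11
I_max = a^2 / 4 = 2.04^2 / 4
= 4.1616 / 4
I_max = 1.0404

1.0404


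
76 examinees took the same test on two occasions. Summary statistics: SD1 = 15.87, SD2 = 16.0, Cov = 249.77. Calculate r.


r = cov(X,Y) / (SD_X * SD_Y)
r = 249.77 / (15.87 * 16.0)
r = 249.77 / 253.92
r = 0.9837

0.9837


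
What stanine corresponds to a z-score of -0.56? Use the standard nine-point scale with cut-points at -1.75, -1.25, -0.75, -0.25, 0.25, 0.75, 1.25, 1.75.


Stanine boundaries: [-1.75, -1.25, -0.75, -0.25, 0.25, 0.75, 1.25, 1.75]
z = -0.56
Check each boundary:
  z >= -1.75 -> could be stanine 2
  z >= -1.25 -> could be stanine 3
  z >= -0.75 -> could be stanine 4
  z < -0.25
  z < 0.25
  z < 0.75
  z < 1.25
  z < 1.75
Highest qualifying boundary gives stanine = 4

4


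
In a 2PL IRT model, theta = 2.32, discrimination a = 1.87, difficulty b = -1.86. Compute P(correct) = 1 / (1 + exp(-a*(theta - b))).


a*(theta - b) = 1.87 * (2.32 - -1.86) = 7.8166
exp(-7.8166) = 0.0004
P = 1 / (1 + 0.0004)
P = 0.9996

0.9996


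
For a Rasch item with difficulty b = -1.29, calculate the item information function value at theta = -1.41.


P = 1/(1+exp(-(-1.41--1.29))) = 0.47
I = P*(1-P) = 0.47 * 0.53
I = 0.2491

0.2491


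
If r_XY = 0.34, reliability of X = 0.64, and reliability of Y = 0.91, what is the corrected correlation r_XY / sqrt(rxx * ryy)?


r_corrected = rxy / sqrt(rxx * ryy)
= 0.34 / sqrt(0.64 * 0.91)
= 0.34 / sqrt(0.5824)
= 0.34 / 0.763151
r_corrected = 0.4455

0.4455


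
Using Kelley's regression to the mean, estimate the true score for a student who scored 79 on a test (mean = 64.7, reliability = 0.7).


T_est = rxx * X + (1 - rxx) * mean
T_est = 0.7 * 79 + 0.3 * 64.7
T_est = 55.3 + 19.41
T_est = 74.71

74.71


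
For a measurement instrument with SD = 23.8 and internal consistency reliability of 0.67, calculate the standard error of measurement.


SEM = SD * sqrt(1 - rxx)
SEM = 23.8 * sqrt(1 - 0.67)
SEM = 23.8 * sqrt(0.33) = 23.8 * 0.574456
SEM = 13.6721

13.6721


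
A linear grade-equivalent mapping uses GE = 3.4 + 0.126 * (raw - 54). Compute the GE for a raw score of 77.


raw - median = 77 - 54 = 23
slope * diff = 0.126 * 23 = 2.898
GE = 3.4 + 2.898
GE = 6.298

6.298


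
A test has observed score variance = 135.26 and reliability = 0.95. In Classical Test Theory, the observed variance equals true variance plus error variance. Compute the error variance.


var_true = rxx * var_obs = 0.95 * 135.26 = 128.497
var_error = var_obs - var_true
var_error = 135.26 - 128.497
var_error = 6.763

6.763


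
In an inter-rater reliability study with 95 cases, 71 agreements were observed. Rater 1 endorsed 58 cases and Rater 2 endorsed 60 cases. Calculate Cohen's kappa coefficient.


P_o = 71/95 = 0.747368
P_e = (58*60 + 37*35) / 9025 = 0.529086
kappa = (P_o - P_e) / (1 - P_e)
kappa = (0.747368 - 0.529086) / (1 - 0.529086)
kappa = 0.4635

0.4635


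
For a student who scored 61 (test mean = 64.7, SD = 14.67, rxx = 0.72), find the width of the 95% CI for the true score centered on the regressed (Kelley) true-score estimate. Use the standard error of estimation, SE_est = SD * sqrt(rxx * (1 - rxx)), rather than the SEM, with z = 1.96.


True score estimate = 0.72*61 + 0.28*64.7 = 62.036
SE_est = SD * sqrt(rxx * (1 - rxx)) = 14.67 * sqrt(0.72 * 0.28) = 14.67 * sqrt(0.2016) = 6.586814
CI = T_est +/- z * SE_est, so width = 2 * z * SE_est = 2 * 1.96 * 6.586814
Width = 25.8203

25.8203
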